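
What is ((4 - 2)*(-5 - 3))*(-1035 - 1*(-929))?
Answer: 1696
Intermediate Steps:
((4 - 2)*(-5 - 3))*(-1035 - 1*(-929)) = (2*(-8))*(-1035 + 929) = -16*(-106) = 1696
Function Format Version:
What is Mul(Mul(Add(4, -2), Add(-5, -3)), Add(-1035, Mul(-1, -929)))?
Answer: 1696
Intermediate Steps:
Mul(Mul(Add(4, -2), Add(-5, -3)), Add(-1035, Mul(-1, -929))) = Mul(Mul(2, -8), Add(-1035, 929)) = Mul(-16, -106) = 1696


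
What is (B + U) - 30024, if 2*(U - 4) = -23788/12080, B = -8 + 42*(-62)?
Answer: -197103227/6040 ≈ -32633.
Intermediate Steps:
B = -2612 (B = -8 - 2604 = -2612)
U = 18213/6040 (U = 4 + (-23788/12080)/2 = 4 + (-23788*1/12080)/2 = 4 + (1/2)*(-5947/3020) = 4 - 5947/6040 = 18213/6040 ≈ 3.0154)
(B + U) - 30024 = (-2612 + 18213/6040) - 30024 = -15758267/6040 - 30024 = -197103227/6040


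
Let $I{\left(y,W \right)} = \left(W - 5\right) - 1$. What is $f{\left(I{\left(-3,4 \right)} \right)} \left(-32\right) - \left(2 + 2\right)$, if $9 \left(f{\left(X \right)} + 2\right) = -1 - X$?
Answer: $\frac{508}{9} \approx 56.444$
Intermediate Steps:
$I{\left(y,W \right)} = -6 + W$ ($I{\left(y,W \right)} = \left(-5 + W\right) - 1 = -6 + W$)
$f{\left(X \right)} = - \frac{19}{9} - \frac{X}{9}$ ($f{\left(X \right)} = -2 + \frac{-1 - X}{9} = -2 - \left(\frac{1}{9} + \frac{X}{9}\right) = - \frac{19}{9} - \frac{X}{9}$)
$f{\left(I{\left(-3,4 \right)} \right)} \left(-32\right) - \left(2 + 2\right) = \left(- \frac{19}{9} - \frac{-6 + 4}{9}\right) \left(-32\right) - \left(2 + 2\right) = \left(- \frac{19}{9} - - \frac{2}{9}\right) \left(-32\right) - 4 = \left(- \frac{19}{9} + \frac{2}{9}\right) \left(-32\right) - 4 = \left(- \frac{17}{9}\right) \left(-32\right) - 4 = \frac{544}{9} - 4 = \frac{508}{9}$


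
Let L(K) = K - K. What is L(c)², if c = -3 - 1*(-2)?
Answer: 0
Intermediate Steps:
c = -1 (c = -3 + 2 = -1)
L(K) = 0
L(c)² = 0² = 0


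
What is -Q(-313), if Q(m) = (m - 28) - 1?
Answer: 342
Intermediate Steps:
Q(m) = -29 + m (Q(m) = (-28 + m) - 1 = -29 + m)
-Q(-313) = -(-29 - 313) = -1*(-342) = 342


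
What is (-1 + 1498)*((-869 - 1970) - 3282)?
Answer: -9163137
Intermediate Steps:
(-1 + 1498)*((-869 - 1970) - 3282) = 1497*(-2839 - 3282) = 1497*(-6121) = -9163137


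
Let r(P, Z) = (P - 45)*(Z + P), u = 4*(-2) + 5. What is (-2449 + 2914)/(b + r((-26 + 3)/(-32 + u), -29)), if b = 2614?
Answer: 189875/1580578 ≈ 0.12013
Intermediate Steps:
u = -3 (u = -8 + 5 = -3)
r(P, Z) = (-45 + P)*(P + Z)
(-2449 + 2914)/(b + r((-26 + 3)/(-32 + u), -29)) = (-2449 + 2914)/(2614 + (((-26 + 3)/(-32 - 3))**2 - 45*(-26 + 3)/(-32 - 3) - 45*(-29) + ((-26 + 3)/(-32 - 3))*(-29))) = 465/(2614 + ((-23/(-35))**2 - (-1035)/(-35) + 1305 - 23/(-35)*(-29))) = 465/(2614 + ((-23*(-1/35))**2 - (-1035)*(-1)/35 + 1305 - 23*(-1/35)*(-29))) = 465/(2614 + ((23/35)**2 - 45*23/35 + 1305 + (23/35)*(-29))) = 465/(2614 + (529/1225 - 207/7 + 1305 - 667/35)) = 465/(2614 + 1539584/1225) = 465/(4741734/1225) = 465*(1225/4741734) = 189875/1580578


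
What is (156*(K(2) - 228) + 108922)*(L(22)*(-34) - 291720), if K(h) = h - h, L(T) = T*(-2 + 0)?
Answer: -21289091296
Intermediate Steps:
L(T) = -2*T (L(T) = T*(-2) = -2*T)
K(h) = 0
(156*(K(2) - 228) + 108922)*(L(22)*(-34) - 291720) = (156*(0 - 228) + 108922)*(-2*22*(-34) - 291720) = (156*(-228) + 108922)*(-44*(-34) - 291720) = (-35568 + 108922)*(1496 - 291720) = 73354*(-290224) = -21289091296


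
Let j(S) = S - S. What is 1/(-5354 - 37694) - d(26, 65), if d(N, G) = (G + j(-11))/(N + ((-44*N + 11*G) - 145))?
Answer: 699393/5897576 ≈ 0.11859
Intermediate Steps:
j(S) = 0
d(N, G) = G/(-145 - 43*N + 11*G) (d(N, G) = (G + 0)/(N + ((-44*N + 11*G) - 145)) = G/(N + (-145 - 44*N + 11*G)) = G/(-145 - 43*N + 11*G))
1/(-5354 - 37694) - d(26, 65) = 1/(-5354 - 37694) - 65/(-145 - 43*26 + 11*65) = 1/(-43048) - 65/(-145 - 1118 + 715) = -1/43048 - 65/(-548) = -1/43048 - 65*(-1)/548 = -1/43048 - 1*(-65/548) = -1/43048 + 65/548 = 699393/5897576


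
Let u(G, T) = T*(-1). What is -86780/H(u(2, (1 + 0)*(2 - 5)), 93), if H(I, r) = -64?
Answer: 21695/16 ≈ 1355.9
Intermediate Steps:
u(G, T) = -T
-86780/H(u(2, (1 + 0)*(2 - 5)), 93) = -86780/(-64) = -86780*(-1/64) = 21695/16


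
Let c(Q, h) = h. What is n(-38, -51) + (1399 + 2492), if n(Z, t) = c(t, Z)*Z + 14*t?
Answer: 4621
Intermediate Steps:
n(Z, t) = Z**2 + 14*t (n(Z, t) = Z*Z + 14*t = Z**2 + 14*t)
n(-38, -51) + (1399 + 2492) = ((-38)**2 + 14*(-51)) + (1399 + 2492) = (1444 - 714) + 3891 = 730 + 3891 = 4621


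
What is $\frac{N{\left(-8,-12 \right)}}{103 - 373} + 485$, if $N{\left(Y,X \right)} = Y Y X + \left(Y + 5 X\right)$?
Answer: $\frac{65893}{135} \approx 488.1$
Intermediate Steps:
$N{\left(Y,X \right)} = Y + 5 X + X Y^{2}$ ($N{\left(Y,X \right)} = Y^{2} X + \left(Y + 5 X\right) = X Y^{2} + \left(Y + 5 X\right) = Y + 5 X + X Y^{2}$)
$\frac{N{\left(-8,-12 \right)}}{103 - 373} + 485 = \frac{-8 + 5 \left(-12\right) - 12 \left(-8\right)^{2}}{103 - 373} + 485 = \frac{-8 - 60 - 768}{-270} + 485 = \left(-8 - 60 - 768\right) \left(- \frac{1}{270}\right) + 485 = \left(-836\right) \left(- \frac{1}{270}\right) + 485 = \frac{418}{135} + 485 = \frac{65893}{135}$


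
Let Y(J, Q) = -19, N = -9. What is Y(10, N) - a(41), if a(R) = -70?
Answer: 51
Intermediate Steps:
Y(10, N) - a(41) = -19 - 1*(-70) = -19 + 70 = 51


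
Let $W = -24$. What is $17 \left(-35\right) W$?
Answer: $14280$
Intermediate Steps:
$17 \left(-35\right) W = 17 \left(-35\right) \left(-24\right) = \left(-595\right) \left(-24\right) = 14280$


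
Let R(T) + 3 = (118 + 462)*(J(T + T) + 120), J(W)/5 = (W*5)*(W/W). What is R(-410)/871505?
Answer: -11820403/871505 ≈ -13.563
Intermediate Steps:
J(W) = 25*W (J(W) = 5*((W*5)*(W/W)) = 5*((5*W)*1) = 5*(5*W) = 25*W)
R(T) = 69597 + 29000*T (R(T) = -3 + (118 + 462)*(25*(T + T) + 120) = -3 + 580*(25*(2*T) + 120) = -3 + 580*(50*T + 120) = -3 + 580*(120 + 50*T) = -3 + (69600 + 29000*T) = 69597 + 29000*T)
R(-410)/871505 = (69597 + 29000*(-410))/871505 = (69597 - 11890000)*(1/871505) = -11820403*1/871505 = -11820403/871505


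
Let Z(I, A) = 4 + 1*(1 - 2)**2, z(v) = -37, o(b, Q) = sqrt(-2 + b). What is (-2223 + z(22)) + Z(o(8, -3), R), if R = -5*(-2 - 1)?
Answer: -2255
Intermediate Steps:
R = 15 (R = -5*(-3) = 15)
Z(I, A) = 5 (Z(I, A) = 4 + 1*(-1)**2 = 4 + 1*1 = 4 + 1 = 5)
(-2223 + z(22)) + Z(o(8, -3), R) = (-2223 - 37) + 5 = -2260 + 5 = -2255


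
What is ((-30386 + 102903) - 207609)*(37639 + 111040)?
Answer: -20085343468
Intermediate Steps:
((-30386 + 102903) - 207609)*(37639 + 111040) = (72517 - 207609)*148679 = -135092*148679 = -20085343468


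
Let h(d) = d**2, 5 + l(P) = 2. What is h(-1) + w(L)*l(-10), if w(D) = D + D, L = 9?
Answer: -53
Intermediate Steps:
l(P) = -3 (l(P) = -5 + 2 = -3)
w(D) = 2*D
h(-1) + w(L)*l(-10) = (-1)**2 + (2*9)*(-3) = 1 + 18*(-3) = 1 - 54 = -53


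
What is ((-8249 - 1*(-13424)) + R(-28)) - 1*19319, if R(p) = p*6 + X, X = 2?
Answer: -14310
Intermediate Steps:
R(p) = 2 + 6*p (R(p) = p*6 + 2 = 6*p + 2 = 2 + 6*p)
((-8249 - 1*(-13424)) + R(-28)) - 1*19319 = ((-8249 - 1*(-13424)) + (2 + 6*(-28))) - 1*19319 = ((-8249 + 13424) + (2 - 168)) - 19319 = (5175 - 166) - 19319 = 5009 - 19319 = -14310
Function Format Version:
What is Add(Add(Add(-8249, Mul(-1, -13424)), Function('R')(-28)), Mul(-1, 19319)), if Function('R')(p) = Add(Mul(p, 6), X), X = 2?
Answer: -14310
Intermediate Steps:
Function('R')(p) = Add(2, Mul(6, p)) (Function('R')(p) = Add(Mul(p, 6), 2) = Add(Mul(6, p), 2) = Add(2, Mul(6, p)))
Add(Add(Add(-8249, Mul(-1, -13424)), Function('R')(-28)), Mul(-1, 19319)) = Add(Add(Add(-8249, Mul(-1, -13424)), Add(2, Mul(6, -28))), Mul(-1, 19319)) = Add(Add(Add(-8249, 13424), Add(2, -168)), -19319) = Add(Add(5175, -166), -19319) = Add(5009, -19319) = -14310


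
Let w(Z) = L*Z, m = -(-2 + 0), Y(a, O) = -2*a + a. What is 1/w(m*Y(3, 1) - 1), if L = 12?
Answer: -1/84 ≈ -0.011905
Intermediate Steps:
Y(a, O) = -a
m = 2 (m = -1*(-2) = 2)
w(Z) = 12*Z
1/w(m*Y(3, 1) - 1) = 1/(12*(2*(-1*3) - 1)) = 1/(12*(2*(-3) - 1)) = 1/(12*(-6 - 1)) = 1/(12*(-7)) = 1/(-84) = -1/84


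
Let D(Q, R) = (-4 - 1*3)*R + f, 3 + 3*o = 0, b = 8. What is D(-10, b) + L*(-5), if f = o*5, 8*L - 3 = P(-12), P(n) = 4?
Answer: -523/8 ≈ -65.375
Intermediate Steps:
L = 7/8 (L = 3/8 + (⅛)*4 = 3/8 + ½ = 7/8 ≈ 0.87500)
o = -1 (o = -1 + (⅓)*0 = -1 + 0 = -1)
f = -5 (f = -1*5 = -5)
D(Q, R) = -5 - 7*R (D(Q, R) = (-4 - 1*3)*R - 5 = (-4 - 3)*R - 5 = -7*R - 5 = -5 - 7*R)
D(-10, b) + L*(-5) = (-5 - 7*8) + (7/8)*(-5) = (-5 - 56) - 35/8 = -61 - 35/8 = -523/8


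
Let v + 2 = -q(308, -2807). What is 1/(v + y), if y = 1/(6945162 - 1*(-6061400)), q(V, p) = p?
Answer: 13006562/36483406411 ≈ 0.00035651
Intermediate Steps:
v = 2805 (v = -2 - 1*(-2807) = -2 + 2807 = 2805)
y = 1/13006562 (y = 1/(6945162 + 6061400) = 1/13006562 ≈ 7.6884e-8)
1/(v + y) = 1/(2805 + 1/13006562) = 1/(36483406411/13006562) = 13006562/36483406411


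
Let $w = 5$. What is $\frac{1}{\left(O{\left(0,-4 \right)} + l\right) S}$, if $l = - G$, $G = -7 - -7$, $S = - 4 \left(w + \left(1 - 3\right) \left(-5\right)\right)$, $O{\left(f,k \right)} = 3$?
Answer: $- \frac{1}{180} \approx -0.0055556$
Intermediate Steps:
$S = -60$ ($S = - 4 \left(5 + \left(1 - 3\right) \left(-5\right)\right) = - 4 \left(5 - -10\right) = - 4 \left(5 + 10\right) = \left(-4\right) 15 = -60$)
$G = 0$ ($G = -7 + 7 = 0$)
$l = 0$ ($l = \left(-1\right) 0 = 0$)
$\frac{1}{\left(O{\left(0,-4 \right)} + l\right) S} = \frac{1}{\left(3 + 0\right) \left(-60\right)} = \frac{1}{3 \left(-60\right)} = \frac{1}{-180} = - \frac{1}{180}$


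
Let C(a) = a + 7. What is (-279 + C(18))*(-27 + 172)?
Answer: -36830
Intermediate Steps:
C(a) = 7 + a
(-279 + C(18))*(-27 + 172) = (-279 + (7 + 18))*(-27 + 172) = (-279 + 25)*145 = -254*145 = -36830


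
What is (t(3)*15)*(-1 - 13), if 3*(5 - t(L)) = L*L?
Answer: -420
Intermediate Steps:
t(L) = 5 - L²/3 (t(L) = 5 - L*L/3 = 5 - L²/3)
(t(3)*15)*(-1 - 13) = ((5 - ⅓*3²)*15)*(-1 - 13) = ((5 - ⅓*9)*15)*(-14) = ((5 - 3)*15)*(-14) = (2*15)*(-14) = 30*(-14) = -420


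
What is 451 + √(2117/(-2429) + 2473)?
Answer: 451 + 120*√1012893/2429 ≈ 500.72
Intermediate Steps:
451 + √(2117/(-2429) + 2473) = 451 + √(2117*(-1/2429) + 2473) = 451 + √(-2117/2429 + 2473) = 451 + √(6004800/2429) = 451 + 120*√1012893/2429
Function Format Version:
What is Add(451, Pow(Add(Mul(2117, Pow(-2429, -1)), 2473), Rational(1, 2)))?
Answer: Add(451, Mul(Rational(120, 2429), Pow(1012893, Rational(1, 2)))) ≈ 500.72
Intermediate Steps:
Add(451, Pow(Add(Mul(2117, Pow(-2429, -1)), 2473), Rational(1, 2))) = Add(451, Pow(Add(Mul(2117, Rational(-1, 2429)), 2473), Rational(1, 2))) = Add(451, Pow(Add(Rational(-2117, 2429), 2473), Rational(1, 2))) = Add(451, Pow(Rational(6004800, 2429), Rational(1, 2))) = Add(451, Mul(Rational(120, 2429), Pow(1012893, Rational(1, 2))))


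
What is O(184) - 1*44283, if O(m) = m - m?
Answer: -44283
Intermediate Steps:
O(m) = 0
O(184) - 1*44283 = 0 - 1*44283 = 0 - 44283 = -44283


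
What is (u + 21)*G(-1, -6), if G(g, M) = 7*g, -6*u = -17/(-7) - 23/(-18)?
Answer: -15409/108 ≈ -142.68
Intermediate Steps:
u = -467/756 (u = -(-17/(-7) - 23/(-18))/6 = -(-17*(-⅐) - 23*(-1/18))/6 = -(17/7 + 23/18)/6 = -⅙*467/126 = -467/756 ≈ -0.61772)
(u + 21)*G(-1, -6) = (-467/756 + 21)*(7*(-1)) = (15409/756)*(-7) = -15409/108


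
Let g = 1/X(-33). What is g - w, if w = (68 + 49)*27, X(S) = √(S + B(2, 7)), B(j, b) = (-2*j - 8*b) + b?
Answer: -3159 - I*√86/86 ≈ -3159.0 - 0.10783*I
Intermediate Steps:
B(j, b) = -7*b - 2*j (B(j, b) = (-8*b - 2*j) + b = -7*b - 2*j)
X(S) = √(-53 + S) (X(S) = √(S + (-7*7 - 2*2)) = √(S + (-49 - 4)) = √(S - 53) = √(-53 + S))
w = 3159 (w = 117*27 = 3159)
g = -I*√86/86 (g = 1/(√(-53 - 33)) = 1/(√(-86)) = 1/(I*√86) = -I*√86/86 ≈ -0.10783*I)
g - w = -I*√86/86 - 1*3159 = -I*√86/86 - 3159 = -3159 - I*√86/86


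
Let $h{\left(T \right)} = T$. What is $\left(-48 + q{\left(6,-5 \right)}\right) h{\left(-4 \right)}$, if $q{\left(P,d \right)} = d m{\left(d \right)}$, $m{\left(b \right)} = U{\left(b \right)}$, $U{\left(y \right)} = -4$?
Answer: $112$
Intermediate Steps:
$m{\left(b \right)} = -4$
$q{\left(P,d \right)} = - 4 d$ ($q{\left(P,d \right)} = d \left(-4\right) = - 4 d$)
$\left(-48 + q{\left(6,-5 \right)}\right) h{\left(-4 \right)} = \left(-48 - -20\right) \left(-4\right) = \left(-48 + 20\right) \left(-4\right) = \left(-28\right) \left(-4\right) = 112$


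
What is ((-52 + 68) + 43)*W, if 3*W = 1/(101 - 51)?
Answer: 59/150 ≈ 0.39333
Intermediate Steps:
W = 1/150 (W = 1/(3*(101 - 51)) = (⅓)/50 = (⅓)*(1/50) = 1/150 ≈ 0.0066667)
((-52 + 68) + 43)*W = ((-52 + 68) + 43)*(1/150) = (16 + 43)*(1/150) = 59*(1/150) = 59/150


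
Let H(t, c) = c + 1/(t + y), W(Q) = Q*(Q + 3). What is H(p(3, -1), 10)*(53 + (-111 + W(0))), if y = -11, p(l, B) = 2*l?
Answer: -2842/5 ≈ -568.40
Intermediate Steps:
W(Q) = Q*(3 + Q)
H(t, c) = c + 1/(-11 + t) (H(t, c) = c + 1/(t - 11) = c + 1/(-11 + t))
H(p(3, -1), 10)*(53 + (-111 + W(0))) = ((1 - 11*10 + 10*(2*3))/(-11 + 2*3))*(53 + (-111 + 0*(3 + 0))) = ((1 - 110 + 10*6)/(-11 + 6))*(53 + (-111 + 0*3)) = ((1 - 110 + 60)/(-5))*(53 + (-111 + 0)) = (-⅕*(-49))*(53 - 111) = (49/5)*(-58) = -2842/5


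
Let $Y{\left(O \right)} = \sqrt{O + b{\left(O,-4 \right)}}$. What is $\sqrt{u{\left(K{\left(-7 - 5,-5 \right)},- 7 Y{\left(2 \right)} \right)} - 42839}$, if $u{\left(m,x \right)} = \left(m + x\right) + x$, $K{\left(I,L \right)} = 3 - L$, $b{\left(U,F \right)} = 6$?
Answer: $\sqrt{-42831 - 28 \sqrt{2}} \approx 207.05 i$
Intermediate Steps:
$Y{\left(O \right)} = \sqrt{6 + O}$ ($Y{\left(O \right)} = \sqrt{O + 6} = \sqrt{6 + O}$)
$u{\left(m,x \right)} = m + 2 x$
$\sqrt{u{\left(K{\left(-7 - 5,-5 \right)},- 7 Y{\left(2 \right)} \right)} - 42839} = \sqrt{\left(\left(3 - -5\right) + 2 \left(- 7 \sqrt{6 + 2}\right)\right) - 42839} = \sqrt{\left(\left(3 + 5\right) + 2 \left(- 7 \sqrt{8}\right)\right) - 42839} = \sqrt{\left(8 + 2 \left(- 7 \cdot 2 \sqrt{2}\right)\right) - 42839} = \sqrt{\left(8 + 2 \left(- 14 \sqrt{2}\right)\right) - 42839} = \sqrt{\left(8 - 28 \sqrt{2}\right) - 42839} = \sqrt{-42831 - 28 \sqrt{2}}$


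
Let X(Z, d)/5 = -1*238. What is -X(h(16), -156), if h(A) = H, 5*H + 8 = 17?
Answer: 1190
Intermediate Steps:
H = 9/5 (H = -8/5 + (⅕)*17 = -8/5 + 17/5 = 9/5 ≈ 1.8000)
h(A) = 9/5
X(Z, d) = -1190 (X(Z, d) = 5*(-1*238) = 5*(-238) = -1190)
-X(h(16), -156) = -1*(-1190) = 1190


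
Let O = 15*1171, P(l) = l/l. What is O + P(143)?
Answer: 17566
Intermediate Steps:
P(l) = 1
O = 17565
O + P(143) = 17565 + 1 = 17566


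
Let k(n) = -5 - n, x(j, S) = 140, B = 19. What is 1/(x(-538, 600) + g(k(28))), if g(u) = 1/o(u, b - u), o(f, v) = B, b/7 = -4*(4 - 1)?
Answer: 19/2661 ≈ 0.0071402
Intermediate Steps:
b = -84 (b = 7*(-4*(4 - 1)) = 7*(-4*3) = 7*(-12) = -84)
o(f, v) = 19
g(u) = 1/19
1/(x(-538, 600) + g(k(28))) = 1/(140 + 1/19) = 1/(2661/19) = 19/2661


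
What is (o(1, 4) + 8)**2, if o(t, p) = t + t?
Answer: 100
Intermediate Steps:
o(t, p) = 2*t
(o(1, 4) + 8)**2 = (2*1 + 8)**2 = (2 + 8)**2 = 10**2 = 100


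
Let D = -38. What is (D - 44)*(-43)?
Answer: 3526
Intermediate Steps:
(D - 44)*(-43) = (-38 - 44)*(-43) = -82*(-43) = 3526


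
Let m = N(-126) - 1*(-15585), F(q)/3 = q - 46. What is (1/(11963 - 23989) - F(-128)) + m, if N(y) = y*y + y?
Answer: 383112281/12026 ≈ 31857.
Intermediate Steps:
N(y) = y + y² (N(y) = y² + y = y + y²)
F(q) = -138 + 3*q (F(q) = 3*(q - 46) = 3*(-46 + q) = -138 + 3*q)
m = 31335 (m = -126*(1 - 126) - 1*(-15585) = -126*(-125) + 15585 = 15750 + 15585 = 31335)
(1/(11963 - 23989) - F(-128)) + m = (1/(11963 - 23989) - (-138 + 3*(-128))) + 31335 = (1/(-12026) - (-138 - 384)) + 31335 = (-1/12026 - 1*(-522)) + 31335 = (-1/12026 + 522) + 31335 = 6277571/12026 + 31335 = 383112281/12026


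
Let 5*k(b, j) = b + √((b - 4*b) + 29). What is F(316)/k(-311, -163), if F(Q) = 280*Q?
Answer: -137586400/95759 - 442400*√962/95759 ≈ -1580.1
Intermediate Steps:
k(b, j) = b/5 + √(29 - 3*b)/5 (k(b, j) = (b + √((b - 4*b) + 29))/5 = (b + √(-3*b + 29))/5 = (b + √(29 - 3*b))/5 = b/5 + √(29 - 3*b)/5)
F(316)/k(-311, -163) = (280*316)/((⅕)*(-311) + √(29 - 3*(-311))/5) = 88480/(-311/5 + √(29 + 933)/5) = 88480/(-311/5 + √962/5)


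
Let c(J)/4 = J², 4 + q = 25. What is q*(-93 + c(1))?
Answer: -1869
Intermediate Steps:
q = 21 (q = -4 + 25 = 21)
c(J) = 4*J²
q*(-93 + c(1)) = 21*(-93 + 4*1²) = 21*(-93 + 4*1) = 21*(-93 + 4) = 21*(-89) = -1869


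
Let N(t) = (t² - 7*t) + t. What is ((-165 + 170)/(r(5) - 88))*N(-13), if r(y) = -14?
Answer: -1235/102 ≈ -12.108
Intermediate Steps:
N(t) = t² - 6*t
((-165 + 170)/(r(5) - 88))*N(-13) = ((-165 + 170)/(-14 - 88))*(-13*(-6 - 13)) = (5/(-102))*(-13*(-19)) = (5*(-1/102))*247 = -5/102*247 = -1235/102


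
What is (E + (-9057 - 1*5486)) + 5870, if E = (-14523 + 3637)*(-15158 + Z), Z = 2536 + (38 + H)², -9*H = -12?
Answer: 1084973107/9 ≈ 1.2055e+8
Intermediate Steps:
H = 4/3 (H = -⅑*(-12) = 4/3 ≈ 1.3333)
Z = 36748/9 (Z = 2536 + (38 + 4/3)² = 2536 + (118/3)² = 2536 + 13924/9 = 36748/9 ≈ 4083.1)
E = 1085051164/9 (E = (-14523 + 3637)*(-15158 + 36748/9) = -10886*(-99674/9) = 1085051164/9 ≈ 1.2056e+8)
(E + (-9057 - 1*5486)) + 5870 = (1085051164/9 + (-9057 - 1*5486)) + 5870 = (1085051164/9 + (-9057 - 5486)) + 5870 = (1085051164/9 - 14543) + 5870 = 1084920277/9 + 5870 = 1084973107/9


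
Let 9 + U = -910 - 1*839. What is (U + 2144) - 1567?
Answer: -1181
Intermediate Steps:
U = -1758 (U = -9 + (-910 - 1*839) = -9 + (-910 - 839) = -9 - 1749 = -1758)
(U + 2144) - 1567 = (-1758 + 2144) - 1567 = 386 - 1567 = -1181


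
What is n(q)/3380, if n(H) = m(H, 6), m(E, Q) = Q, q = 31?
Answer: 3/1690 ≈ 0.0017751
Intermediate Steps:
n(H) = 6
n(q)/3380 = 6/3380 = 6*(1/3380) = 3/1690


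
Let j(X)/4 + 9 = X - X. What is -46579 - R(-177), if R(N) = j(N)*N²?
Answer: 1081265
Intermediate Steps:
j(X) = -36 (j(X) = -36 + 4*(X - X) = -36 + 4*0 = -36 + 0 = -36)
R(N) = -36*N²
-46579 - R(-177) = -46579 - (-36)*(-177)² = -46579 - (-36)*31329 = -46579 - 1*(-1127844) = -46579 + 1127844 = 1081265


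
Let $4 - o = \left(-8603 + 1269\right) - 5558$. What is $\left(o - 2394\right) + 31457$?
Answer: $41959$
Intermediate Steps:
$o = 12896$ ($o = 4 - \left(\left(-8603 + 1269\right) - 5558\right) = 4 - \left(-7334 - 5558\right) = 4 - -12892 = 4 + 12892 = 12896$)
$\left(o - 2394\right) + 31457 = \left(12896 - 2394\right) + 31457 = 10502 + 31457 = 41959$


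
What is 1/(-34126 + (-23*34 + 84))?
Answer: -1/34824 ≈ -2.8716e-5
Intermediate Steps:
1/(-34126 + (-23*34 + 84)) = 1/(-34126 + (-782 + 84)) = 1/(-34126 - 698) = 1/(-34824) = -1/34824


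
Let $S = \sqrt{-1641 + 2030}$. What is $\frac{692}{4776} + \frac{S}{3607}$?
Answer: $\frac{173}{1194} + \frac{\sqrt{389}}{3607} \approx 0.15036$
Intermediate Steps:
$S = \sqrt{389} \approx 19.723$
$\frac{692}{4776} + \frac{S}{3607} = \frac{692}{4776} + \frac{\sqrt{389}}{3607} = 692 \cdot \frac{1}{4776} + \sqrt{389} \cdot \frac{1}{3607} = \frac{173}{1194} + \frac{\sqrt{389}}{3607}$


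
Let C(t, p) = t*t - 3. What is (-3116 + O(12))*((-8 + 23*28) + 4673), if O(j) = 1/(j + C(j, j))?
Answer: -2531049823/153 ≈ -1.6543e+7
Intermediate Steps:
C(t, p) = -3 + t² (C(t, p) = t² - 3 = -3 + t²)
O(j) = 1/(-3 + j + j²) (O(j) = 1/(j + (-3 + j²)) = 1/(-3 + j + j²))
(-3116 + O(12))*((-8 + 23*28) + 4673) = (-3116 + 1/(-3 + 12 + 12²))*((-8 + 23*28) + 4673) = (-3116 + 1/(-3 + 12 + 144))*((-8 + 644) + 4673) = (-3116 + 1/153)*(636 + 4673) = (-3116 + 1/153)*5309 = -476747/153*5309 = -2531049823/153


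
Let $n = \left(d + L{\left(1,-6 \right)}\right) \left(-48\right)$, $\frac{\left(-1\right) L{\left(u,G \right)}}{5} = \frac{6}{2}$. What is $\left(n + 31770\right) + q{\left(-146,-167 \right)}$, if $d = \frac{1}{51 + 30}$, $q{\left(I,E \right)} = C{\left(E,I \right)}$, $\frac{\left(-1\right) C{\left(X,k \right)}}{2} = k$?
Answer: $\frac{885098}{27} \approx 32781.0$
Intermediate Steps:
$C{\left(X,k \right)} = - 2 k$
$q{\left(I,E \right)} = - 2 I$
$d = \frac{1}{81} \approx 0.012346$
$L{\left(u,G \right)} = -15$ ($L{\left(u,G \right)} = - 5 \cdot \frac{6}{2} = - 5 \cdot 6 \cdot \frac{1}{2} = \left(-5\right) 3 = -15$)
$n = \frac{19424}{27}$ ($n = \left(\frac{1}{81} - 15\right) \left(-48\right) = \left(- \frac{1214}{81}\right) \left(-48\right) = \frac{19424}{27} \approx 719.41$)
$\left(n + 31770\right) + q{\left(-146,-167 \right)} = \left(\frac{19424}{27} + 31770\right) - -292 = \frac{877214}{27} + 292 = \frac{885098}{27}$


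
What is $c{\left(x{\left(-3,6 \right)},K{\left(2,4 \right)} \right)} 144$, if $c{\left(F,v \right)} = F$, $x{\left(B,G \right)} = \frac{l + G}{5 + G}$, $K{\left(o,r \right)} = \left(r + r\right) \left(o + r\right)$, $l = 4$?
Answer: $\frac{1440}{11} \approx 130.91$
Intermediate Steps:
$K{\left(o,r \right)} = 2 r \left(o + r\right)$
$x{\left(B,G \right)} = \frac{4 + G}{5 + G}$
$c{\left(x{\left(-3,6 \right)},K{\left(2,4 \right)} \right)} 144 = \frac{4 + 6}{5 + 6} \cdot 144 = \frac{1}{11} \cdot 10 \cdot 144 = \frac{10}{11} \cdot 144 = \frac{1440}{11}$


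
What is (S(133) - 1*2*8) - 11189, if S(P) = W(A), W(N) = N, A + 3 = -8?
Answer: -11216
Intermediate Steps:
A = -11 (A = -3 - 8 = -11)
S(P) = -11
(S(133) - 1*2*8) - 11189 = (-11 - 1*2*8) - 11189 = (-11 - 2*8) - 11189 = (-11 - 16) - 11189 = -27 - 11189 = -11216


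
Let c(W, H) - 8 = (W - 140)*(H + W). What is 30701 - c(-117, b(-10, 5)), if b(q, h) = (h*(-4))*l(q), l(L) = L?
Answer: 52024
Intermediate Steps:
b(q, h) = -4*h*q (b(q, h) = (h*(-4))*q = (-4*h)*q = -4*h*q)
c(W, H) = 8 + (-140 + W)*(H + W) (c(W, H) = 8 + (W - 140)*(H + W) = 8 + (-140 + W)*(H + W))
30701 - c(-117, b(-10, 5)) = 30701 - (8 + (-117)**2 - (-560)*5*(-10) - 140*(-117) - 4*5*(-10)*(-117)) = 30701 - (8 + 13689 - 140*200 + 16380 + 200*(-117)) = 30701 - (8 + 13689 - 28000 + 16380 - 23400) = 30701 - 1*(-21323) = 30701 + 21323 = 52024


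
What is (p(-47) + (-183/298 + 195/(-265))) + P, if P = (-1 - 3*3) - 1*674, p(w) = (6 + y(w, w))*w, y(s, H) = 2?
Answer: -16762961/15794 ≈ -1061.3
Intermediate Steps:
p(w) = 8*w (p(w) = (6 + 2)*w = 8*w)
P = -684 (P = (-1 - 9) - 674 = -10 - 674 = -684)
(p(-47) + (-183/298 + 195/(-265))) + P = (8*(-47) + (-183/298 + 195/(-265))) - 684 = (-376 + (-183*1/298 + 195*(-1/265))) - 684 = (-376 + (-183/298 - 39/53)) - 684 = (-376 - 21321/15794) - 684 = -5959865/15794 - 684 = -16762961/15794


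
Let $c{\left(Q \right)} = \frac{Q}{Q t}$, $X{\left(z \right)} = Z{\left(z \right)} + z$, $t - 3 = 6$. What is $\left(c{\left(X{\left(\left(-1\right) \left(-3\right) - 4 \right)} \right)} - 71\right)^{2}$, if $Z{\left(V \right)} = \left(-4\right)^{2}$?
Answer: $\frac{407044}{81} \approx 5025.2$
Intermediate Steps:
$t = 9$ ($t = 3 + 6 = 9$)
$Z{\left(V \right)} = 16$
$X{\left(z \right)} = 16 + z$
$c{\left(Q \right)} = \frac{1}{9}$ ($c{\left(Q \right)} = \frac{Q}{Q 9} = \frac{Q}{9 Q} = Q \frac{1}{9 Q} = \frac{1}{9}$)
$\left(c{\left(X{\left(\left(-1\right) \left(-3\right) - 4 \right)} \right)} - 71\right)^{2} = \left(\frac{1}{9} - 71\right)^{2} = \left(- \frac{638}{9}\right)^{2} = \frac{407044}{81}$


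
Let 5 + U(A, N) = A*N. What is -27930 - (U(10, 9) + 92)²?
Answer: -59259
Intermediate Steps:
U(A, N) = -5 + A*N
-27930 - (U(10, 9) + 92)² = -27930 - ((-5 + 10*9) + 92)² = -27930 - ((-5 + 90) + 92)² = -27930 - (85 + 92)² = -27930 - 1*177² = -27930 - 1*31329 = -27930 - 31329 = -59259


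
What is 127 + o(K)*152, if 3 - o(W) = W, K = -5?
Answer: 1343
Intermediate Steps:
o(W) = 3 - W
127 + o(K)*152 = 127 + (3 - 1*(-5))*152 = 127 + (3 + 5)*152 = 127 + 8*152 = 127 + 1216 = 1343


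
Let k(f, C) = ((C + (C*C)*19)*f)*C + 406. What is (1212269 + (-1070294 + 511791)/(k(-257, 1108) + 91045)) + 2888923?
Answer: 2476532575854464269/603856775263 ≈ 4.1012e+6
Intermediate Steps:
k(f, C) = 406 + C*f*(C + 19*C²) (k(f, C) = ((C + C²*19)*f)*C + 406 = ((C + 19*C²)*f)*C + 406 = (f*(C + 19*C²))*C + 406 = C*f*(C + 19*C²) + 406 = 406 + C*f*(C + 19*C²))
(1212269 + (-1070294 + 511791)/(k(-257, 1108) + 91045)) + 2888923 = (1212269 + (-1070294 + 511791)/((406 - 257*1108² + 19*(-257)*1108³) + 91045)) + 2888923 = (1212269 - 558503/((406 - 257*1227664 + 19*(-257)*1360251712) + 91045)) + 2888923 = (1212269 - 558503/((406 - 315509648 - 6642109109696) + 91045)) + 2888923 = (1212269 - 558503/(-6642424618938 + 91045)) + 2888923 = (1212269 - 558503/(-6642424527893)) + 2888923 = (1212269 - 558503*(-1/6642424527893)) + 2888923 = (1212269 + 50773/603856775263) + 2888923 = 732036849091352520/603856775263 + 2888923 = 2476532575854464269/603856775263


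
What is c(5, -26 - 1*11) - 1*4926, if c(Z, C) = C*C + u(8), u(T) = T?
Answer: -3549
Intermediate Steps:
c(Z, C) = 8 + C² (c(Z, C) = C*C + 8 = C² + 8 = 8 + C²)
c(5, -26 - 1*11) - 1*4926 = (8 + (-26 - 1*11)²) - 1*4926 = (8 + (-26 - 11)²) - 4926 = (8 + (-37)²) - 4926 = (8 + 1369) - 4926 = 1377 - 4926 = -3549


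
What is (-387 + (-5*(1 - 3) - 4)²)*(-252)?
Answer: 88452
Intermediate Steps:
(-387 + (-5*(1 - 3) - 4)²)*(-252) = (-387 + (-5*(-2) - 4)²)*(-252) = (-387 + (10 - 4)²)*(-252) = (-387 + 6²)*(-252) = (-387 + 36)*(-252) = -351*(-252) = 88452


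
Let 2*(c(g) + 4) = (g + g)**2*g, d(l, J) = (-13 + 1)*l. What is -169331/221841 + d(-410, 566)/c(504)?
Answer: -10838948356831/14200492969071 ≈ -0.76328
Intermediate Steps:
d(l, J) = -12*l
c(g) = -4 + 2*g**3 (c(g) = -4 + ((g + g)**2*g)/2 = -4 + ((2*g)**2*g)/2 = -4 + ((4*g**2)*g)/2 = -4 + (4*g**3)/2 = -4 + 2*g**3)
-169331/221841 + d(-410, 566)/c(504) = -169331/221841 + (-12*(-410))/(-4 + 2*504**3) = -169331*1/221841 + 4920/(-4 + 2*128024064) = -169331/221841 + 4920/(-4 + 256048128) = -169331/221841 + 4920/256048124 = -169331/221841 + 4920*(1/256048124) = -169331/221841 + 1230/64012031 = -10838948356831/14200492969071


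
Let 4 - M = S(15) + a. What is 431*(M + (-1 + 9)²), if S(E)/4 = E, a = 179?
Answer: -73701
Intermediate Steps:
S(E) = 4*E
M = -235 (M = 4 - (4*15 + 179) = 4 - (60 + 179) = 4 - 1*239 = 4 - 239 = -235)
431*(M + (-1 + 9)²) = 431*(-235 + (-1 + 9)²) = 431*(-235 + 8²) = 431*(-235 + 64) = 431*(-171) = -73701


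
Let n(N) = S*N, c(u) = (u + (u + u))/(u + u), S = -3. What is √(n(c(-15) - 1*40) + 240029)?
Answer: √960578/2 ≈ 490.05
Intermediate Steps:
c(u) = 3/2 (c(u) = (u + 2*u)/((2*u)) = (3*u)*(1/(2*u)) = 3/2)
n(N) = -3*N
√(n(c(-15) - 1*40) + 240029) = √(-3*(3/2 - 1*40) + 240029) = √(-3*(3/2 - 40) + 240029) = √(-3*(-77/2) + 240029) = √(231/2 + 240029) = √(480289/2) = √960578/2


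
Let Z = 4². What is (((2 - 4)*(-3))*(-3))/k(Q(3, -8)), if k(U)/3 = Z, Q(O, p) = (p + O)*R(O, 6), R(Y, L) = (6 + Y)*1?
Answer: -3/8 ≈ -0.37500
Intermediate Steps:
R(Y, L) = 6 + Y
Q(O, p) = (6 + O)*(O + p) (Q(O, p) = (p + O)*(6 + O) = (O + p)*(6 + O) = (6 + O)*(O + p))
Z = 16
k(U) = 48 (k(U) = 3*16 = 48)
(((2 - 4)*(-3))*(-3))/k(Q(3, -8)) = (((2 - 4)*(-3))*(-3))/48 = (-2*(-3)*(-3))*(1/48) = (6*(-3))*(1/48) = -18*1/48 = -3/8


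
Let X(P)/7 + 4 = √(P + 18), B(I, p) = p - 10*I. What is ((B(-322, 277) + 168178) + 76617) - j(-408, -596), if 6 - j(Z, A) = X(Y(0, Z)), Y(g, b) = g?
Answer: 248258 + 21*√2 ≈ 2.4829e+5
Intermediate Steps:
X(P) = -28 + 7*√(18 + P) (X(P) = -28 + 7*√(P + 18) = -28 + 7*√(18 + P))
j(Z, A) = 34 - 21*√2 (j(Z, A) = 6 - (-28 + 7*√(18 + 0)) = 6 - (-28 + 7*√18) = 6 - (-28 + 7*(3*√2)) = 6 - (-28 + 21*√2) = 6 + (28 - 21*√2) = 34 - 21*√2)
((B(-322, 277) + 168178) + 76617) - j(-408, -596) = (((277 - 10*(-322)) + 168178) + 76617) - (34 - 21*√2) = (((277 + 3220) + 168178) + 76617) + (-34 + 21*√2) = ((3497 + 168178) + 76617) + (-34 + 21*√2) = (171675 + 76617) + (-34 + 21*√2) = 248292 + (-34 + 21*√2) = 248258 + 21*√2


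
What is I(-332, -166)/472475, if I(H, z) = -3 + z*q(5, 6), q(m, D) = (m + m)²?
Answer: -16603/472475 ≈ -0.035140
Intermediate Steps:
q(m, D) = 4*m² (q(m, D) = (2*m)² = 4*m²)
I(H, z) = -3 + 100*z (I(H, z) = -3 + z*(4*5²) = -3 + z*(4*25) = -3 + z*100 = -3 + 100*z)
I(-332, -166)/472475 = (-3 + 100*(-166))/472475 = (-3 - 16600)*(1/472475) = -16603*1/472475 = -16603/472475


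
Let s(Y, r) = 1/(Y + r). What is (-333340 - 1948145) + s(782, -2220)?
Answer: -3280775431/1438 ≈ -2.2815e+6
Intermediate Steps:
(-333340 - 1948145) + s(782, -2220) = (-333340 - 1948145) + 1/(782 - 2220) = -2281485 + 1/(-1438) = -2281485 - 1/1438 = -3280775431/1438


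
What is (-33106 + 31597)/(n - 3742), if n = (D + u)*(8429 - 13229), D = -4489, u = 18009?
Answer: 1509/64899742 ≈ 2.3251e-5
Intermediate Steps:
n = -64896000 (n = (-4489 + 18009)*(8429 - 13229) = 13520*(-4800) = -64896000)
(-33106 + 31597)/(n - 3742) = (-33106 + 31597)/(-64896000 - 3742) = -1509/(-64899742) = -1509*(-1/64899742) = 1509/64899742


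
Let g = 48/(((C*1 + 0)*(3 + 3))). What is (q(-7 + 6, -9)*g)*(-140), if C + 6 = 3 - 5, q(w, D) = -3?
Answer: -420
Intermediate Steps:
C = -8 (C = -6 + (3 - 5) = -6 - 2 = -8)
g = -1 (g = 48/(((-8*1 + 0)*(3 + 3))) = 48/(((-8 + 0)*6)) = 48/((-8*6)) = 48/(-48) = 48*(-1/48) = -1)
(q(-7 + 6, -9)*g)*(-140) = -3*(-1)*(-140) = 3*(-140) = -420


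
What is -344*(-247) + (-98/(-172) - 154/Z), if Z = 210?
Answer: 109608509/1290 ≈ 84968.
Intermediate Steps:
-344*(-247) + (-98/(-172) - 154/Z) = -344*(-247) + (-98/(-172) - 154/210) = 84968 + (-98*(-1/172) - 154*1/210) = 84968 + (49/86 - 11/15) = 84968 - 211/1290 = 109608509/1290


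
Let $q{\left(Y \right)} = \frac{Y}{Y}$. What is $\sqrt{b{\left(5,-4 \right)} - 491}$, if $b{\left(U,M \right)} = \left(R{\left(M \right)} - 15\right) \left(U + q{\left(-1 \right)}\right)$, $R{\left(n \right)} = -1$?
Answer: $i \sqrt{587} \approx 24.228 i$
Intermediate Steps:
$q{\left(Y \right)} = 1$
$b{\left(U,M \right)} = -16 - 16 U$ ($b{\left(U,M \right)} = \left(-1 - 15\right) \left(U + 1\right) = - 16 \left(1 + U\right) = -16 - 16 U$)
$\sqrt{b{\left(5,-4 \right)} - 491} = \sqrt{\left(-16 - 80\right) - 491} = \sqrt{-96 - 491} = \sqrt{-587} = i \sqrt{587}$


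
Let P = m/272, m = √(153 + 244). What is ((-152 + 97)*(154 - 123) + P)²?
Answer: (-463760 + √397)²/73984 ≈ 2.9068e+6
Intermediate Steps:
m = √397 ≈ 19.925
P = √397/272 ≈ 0.073253
((-152 + 97)*(154 - 123) + P)² = ((-152 + 97)*(154 - 123) + √397/272)² = (-55*31 + √397/272)² = (-1705 + √397/272)²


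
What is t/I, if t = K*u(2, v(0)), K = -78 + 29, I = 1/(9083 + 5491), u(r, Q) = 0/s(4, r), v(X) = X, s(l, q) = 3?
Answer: 0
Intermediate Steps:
u(r, Q) = 0 (u(r, Q) = 0/3 = 0*(⅓) = 0)
I = 1/14574 ≈ 6.8615e-5
K = -49
t = 0 (t = -49*0 = 0)
t/I = 0/(1/14574) = 0*14574 = 0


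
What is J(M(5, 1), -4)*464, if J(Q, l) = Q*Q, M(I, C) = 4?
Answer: 7424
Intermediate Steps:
J(Q, l) = Q²
J(M(5, 1), -4)*464 = 4²*464 = 16*464 = 7424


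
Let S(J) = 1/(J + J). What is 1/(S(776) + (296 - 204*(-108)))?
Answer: 1552/34653057 ≈ 4.4787e-5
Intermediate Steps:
S(J) = 1/(2*J)
1/(S(776) + (296 - 204*(-108))) = 1/((½)/776 + (296 - 204*(-108))) = 1/((½)*(1/776) + (296 + 22032)) = 1/(1/1552 + 22328) = 1/(34653057/1552) = 1552/34653057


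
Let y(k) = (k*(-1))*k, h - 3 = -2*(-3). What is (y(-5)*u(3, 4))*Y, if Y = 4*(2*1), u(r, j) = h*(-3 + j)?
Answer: -1800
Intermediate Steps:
h = 9 (h = 3 - 2*(-3) = 3 + 6 = 9)
y(k) = -k**2 (y(k) = (-k)*k = -k**2)
u(r, j) = -27 + 9*j (u(r, j) = 9*(-3 + j) = -27 + 9*j)
Y = 8 (Y = 4*2 = 8)
(y(-5)*u(3, 4))*Y = ((-1*(-5)**2)*(-27 + 9*4))*8 = ((-1*25)*(-27 + 36))*8 = -25*9*8 = -225*8 = -1800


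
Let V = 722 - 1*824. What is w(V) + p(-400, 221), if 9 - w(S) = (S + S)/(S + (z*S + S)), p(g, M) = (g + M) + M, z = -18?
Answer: 409/8 ≈ 51.125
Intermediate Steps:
V = -102 (V = 722 - 824 = -102)
p(g, M) = g + 2*M (p(g, M) = (M + g) + M = g + 2*M)
w(S) = 73/8 (w(S) = 9 - (S + S)/(S + (-18*S + S)) = 9 - 2*S/(S - 17*S) = 9 - 2*S/((-16*S)) = 9 - 2*S*(-1/(16*S)) = 9 - 1*(-⅛) = 9 + ⅛ = 73/8)
w(V) + p(-400, 221) = 73/8 + (-400 + 2*221) = 73/8 + (-400 + 442) = 73/8 + 42 = 409/8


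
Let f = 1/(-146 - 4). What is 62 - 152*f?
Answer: 4726/75 ≈ 63.013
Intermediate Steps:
f = -1/150 (f = 1/(-150) = -1/150 ≈ -0.0066667)
62 - 152*f = 62 - 152*(-1/150) = 62 + 76/75 = 4726/75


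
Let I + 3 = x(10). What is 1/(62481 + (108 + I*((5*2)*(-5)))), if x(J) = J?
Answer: 1/62239 ≈ 1.6067e-5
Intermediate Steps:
I = 7 (I = -3 + 10 = 7)
1/(62481 + (108 + I*((5*2)*(-5)))) = 1/(62481 + (108 + 7*((5*2)*(-5)))) = 1/(62481 + (108 + 7*(10*(-5)))) = 1/(62481 + (108 + 7*(-50))) = 1/(62481 + (108 - 350)) = 1/(62481 - 242) = 1/62239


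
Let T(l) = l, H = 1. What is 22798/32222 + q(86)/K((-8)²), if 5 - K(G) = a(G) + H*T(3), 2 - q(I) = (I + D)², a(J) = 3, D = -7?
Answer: 100527928/16111 ≈ 6239.7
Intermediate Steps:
q(I) = 2 - (-7 + I)² (q(I) = 2 - (I - 7)² = 2 - (-7 + I)²)
K(G) = -1 (K(G) = 5 - (3 + 1*3) = 5 - (3 + 3) = 5 - 1*6 = 5 - 6 = -1)
22798/32222 + q(86)/K((-8)²) = 22798/32222 + (2 - (-7 + 86)²)/(-1) = 22798*(1/32222) + (2 - 1*79²)*(-1) = 11399/16111 + (2 - 1*6241)*(-1) = 11399/16111 + (2 - 6241)*(-1) = 11399/16111 - 6239*(-1) = 11399/16111 + 6239 = 100527928/16111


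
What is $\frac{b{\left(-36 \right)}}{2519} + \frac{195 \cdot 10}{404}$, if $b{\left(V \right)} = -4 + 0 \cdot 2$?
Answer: $\frac{2455217}{508838} \approx 4.8251$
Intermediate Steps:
$b{\left(V \right)} = -4$ ($b{\left(V \right)} = -4 + 0 = -4$)
$\frac{b{\left(-36 \right)}}{2519} + \frac{195 \cdot 10}{404} = - \frac{4}{2519} + \frac{195 \cdot 10}{404} = \left(-4\right) \frac{1}{2519} + 1950 \cdot \frac{1}{404} = - \frac{4}{2519} + \frac{975}{202} = \frac{2455217}{508838}$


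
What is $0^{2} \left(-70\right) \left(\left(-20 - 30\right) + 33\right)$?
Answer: $0$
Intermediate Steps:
$0^{2} \left(-70\right) \left(\left(-20 - 30\right) + 33\right) = 0 \left(-70\right) \left(-50 + 33\right) = 0 \left(-17\right) = 0$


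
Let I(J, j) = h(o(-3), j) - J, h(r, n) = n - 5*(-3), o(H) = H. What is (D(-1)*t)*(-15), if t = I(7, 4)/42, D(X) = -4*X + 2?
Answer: -180/7 ≈ -25.714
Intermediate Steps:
h(r, n) = 15 + n (h(r, n) = n + 15 = 15 + n)
I(J, j) = 15 + j - J (I(J, j) = (15 + j) - J = 15 + j - J)
D(X) = 2 - 4*X
t = 2/7 (t = (15 + 4 - 1*7)/42 = (15 + 4 - 7)*(1/42) = 12*(1/42) = 2/7 ≈ 0.28571)
(D(-1)*t)*(-15) = ((2 - 4*(-1))*(2/7))*(-15) = ((2 + 4)*(2/7))*(-15) = (6*(2/7))*(-15) = (12/7)*(-15) = -180/7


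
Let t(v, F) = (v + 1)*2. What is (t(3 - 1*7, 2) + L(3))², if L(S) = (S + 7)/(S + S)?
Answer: 169/9 ≈ 18.778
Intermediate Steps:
t(v, F) = 2 + 2*v (t(v, F) = (1 + v)*2 = 2 + 2*v)
L(S) = (7 + S)/(2*S) (L(S) = (7 + S)/((2*S)) = (7 + S)*(1/(2*S)) = (7 + S)/(2*S))
(t(3 - 1*7, 2) + L(3))² = ((2 + 2*(3 - 1*7)) + (½)*(7 + 3)/3)² = ((2 + 2*(3 - 7)) + (½)*(⅓)*10)² = ((2 + 2*(-4)) + 5/3)² = ((2 - 8) + 5/3)² = (-6 + 5/3)² = (-13/3)² = 169/9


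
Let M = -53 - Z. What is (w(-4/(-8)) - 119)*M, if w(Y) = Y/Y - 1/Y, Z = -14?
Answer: 4680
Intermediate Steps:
w(Y) = 1 - 1/Y
M = -39 (M = -53 - 1*(-14) = -53 + 14 = -39)
(w(-4/(-8)) - 119)*M = ((-1 - 4/(-8))/((-4/(-8))) - 119)*(-39) = ((-1 - 4*(-⅛))/((-4*(-⅛))) - 119)*(-39) = ((-1 + ½)/(½) - 119)*(-39) = (2*(-½) - 119)*(-39) = (-1 - 119)*(-39) = -120*(-39) = 4680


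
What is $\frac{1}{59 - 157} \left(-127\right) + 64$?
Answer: $\frac{6399}{98} \approx 65.296$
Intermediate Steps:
$\frac{1}{59 - 157} \left(-127\right) + 64 = \frac{1}{-98} \left(-127\right) + 64 = \left(- \frac{1}{98}\right) \left(-127\right) + 64 = \frac{127}{98} + 64 = \frac{6399}{98}$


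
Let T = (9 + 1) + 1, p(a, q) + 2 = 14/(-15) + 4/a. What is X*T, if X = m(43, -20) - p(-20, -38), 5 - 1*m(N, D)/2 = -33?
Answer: 13057/15 ≈ 870.47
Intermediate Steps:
p(a, q) = -44/15 + 4/a (p(a, q) = -2 + (14/(-15) + 4/a) = -2 + (14*(-1/15) + 4/a) = -2 + (-14/15 + 4/a) = -44/15 + 4/a)
m(N, D) = 76 (m(N, D) = 10 - 2*(-33) = 10 + 66 = 76)
X = 1187/15 (X = 76 - (-44/15 + 4/(-20)) = 76 - (-44/15 + 4*(-1/20)) = 76 - (-44/15 - ⅕) = 76 - 1*(-47/15) = 76 + 47/15 = 1187/15 ≈ 79.133)
T = 11 (T = 10 + 1 = 11)
X*T = (1187/15)*11 = 13057/15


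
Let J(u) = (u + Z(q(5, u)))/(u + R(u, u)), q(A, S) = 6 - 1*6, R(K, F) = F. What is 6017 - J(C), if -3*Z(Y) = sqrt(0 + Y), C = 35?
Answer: 12033/2 ≈ 6016.5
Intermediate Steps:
q(A, S) = 0 (q(A, S) = 6 - 6 = 0)
Z(Y) = -sqrt(Y)/3 (Z(Y) = -sqrt(0 + Y)/3 = -sqrt(Y)/3)
J(u) = 1/2 (J(u) = (u - sqrt(0)/3)/(u + u) = (u - 1/3*0)/((2*u)) = (u + 0)*(1/(2*u)) = u*(1/(2*u)) = 1/2)
6017 - J(C) = 6017 - 1*1/2 = 6017 - 1/2 = 12033/2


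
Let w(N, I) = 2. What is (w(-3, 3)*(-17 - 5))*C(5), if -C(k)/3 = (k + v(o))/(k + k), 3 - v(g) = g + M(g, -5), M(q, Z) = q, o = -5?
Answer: 1188/5 ≈ 237.60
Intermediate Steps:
v(g) = 3 - 2*g (v(g) = 3 - (g + g) = 3 - 2*g)
C(k) = -3*(13 + k)/(2*k) (C(k) = -3*(k + (3 - 2*(-5)))/(k + k) = -3*(k + (3 + 10))/(2*k) = -3*(k + 13)*1/(2*k) = -3*(13 + k)*1/(2*k) = -3*(13 + k)/(2*k))
(w(-3, 3)*(-17 - 5))*C(5) = (2*(-17 - 5))*((3/2)*(-13 - 1*5)/5) = (2*(-22))*((3/2)*(⅕)*(-13 - 5)) = -66*(-18)/5 = -44*(-27/5) = 1188/5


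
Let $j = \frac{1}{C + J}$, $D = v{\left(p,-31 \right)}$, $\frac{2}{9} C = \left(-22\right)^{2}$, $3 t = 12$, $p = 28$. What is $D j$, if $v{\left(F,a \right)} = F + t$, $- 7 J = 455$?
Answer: $\frac{32}{2113} \approx 0.015144$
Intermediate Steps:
$t = 4$ ($t = \frac{1}{3} \cdot 12 = 4$)
$C = 2178$ ($C = \frac{9 \left(-22\right)^{2}}{2} = \frac{9}{2} \cdot 484 = 2178$)
$J = -65$ ($J = \left(- \frac{1}{7}\right) 455 = -65$)
$v{\left(F,a \right)} = 4 + F$ ($v{\left(F,a \right)} = F + 4 = 4 + F$)
$D = 32$ ($D = 4 + 28 = 32$)
$j = \frac{1}{2113}$ ($j = \frac{1}{2178 - 65} = \frac{1}{2113} \approx 0.00047326$)
$D j = 32 \cdot \frac{1}{2113} = \frac{32}{2113}$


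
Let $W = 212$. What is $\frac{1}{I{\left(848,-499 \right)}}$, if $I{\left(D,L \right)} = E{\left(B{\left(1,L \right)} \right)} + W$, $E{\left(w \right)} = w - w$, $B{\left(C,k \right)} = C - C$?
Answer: $\frac{1}{212} \approx 0.004717$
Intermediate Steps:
$B{\left(C,k \right)} = 0$
$E{\left(w \right)} = 0$
$I{\left(D,L \right)} = 212$ ($I{\left(D,L \right)} = 0 + 212 = 212$)
$\frac{1}{I{\left(848,-499 \right)}} = \frac{1}{212}$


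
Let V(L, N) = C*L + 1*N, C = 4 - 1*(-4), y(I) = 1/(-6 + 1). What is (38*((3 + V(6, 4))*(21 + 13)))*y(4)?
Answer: -14212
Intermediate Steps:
y(I) = -⅕ (y(I) = 1/(-5) = -⅕)
C = 8 (C = 4 + 4 = 8)
V(L, N) = N + 8*L (V(L, N) = 8*L + 1*N = 8*L + N = N + 8*L)
(38*((3 + V(6, 4))*(21 + 13)))*y(4) = (38*((3 + (4 + 8*6))*(21 + 13)))*(-⅕) = (38*((3 + (4 + 48))*34))*(-⅕) = (38*((3 + 52)*34))*(-⅕) = (38*(55*34))*(-⅕) = (38*1870)*(-⅕) = 71060*(-⅕) = -14212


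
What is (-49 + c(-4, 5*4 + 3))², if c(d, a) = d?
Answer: 2809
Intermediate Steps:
(-49 + c(-4, 5*4 + 3))² = (-49 - 4)² = (-53)² = 2809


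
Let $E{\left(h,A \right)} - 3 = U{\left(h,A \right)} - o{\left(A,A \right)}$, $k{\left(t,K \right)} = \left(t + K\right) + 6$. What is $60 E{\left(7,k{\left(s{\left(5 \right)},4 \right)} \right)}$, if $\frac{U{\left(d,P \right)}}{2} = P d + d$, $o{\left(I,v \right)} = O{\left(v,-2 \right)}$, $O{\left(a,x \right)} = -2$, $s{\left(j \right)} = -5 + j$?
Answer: $9540$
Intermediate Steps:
$o{\left(I,v \right)} = -2$
$U{\left(d,P \right)} = 2 d + 2 P d$ ($U{\left(d,P \right)} = 2 \left(P d + d\right) = 2 \left(d + P d\right) = 2 d + 2 P d$)
$k{\left(t,K \right)} = 6 + K + t$ ($k{\left(t,K \right)} = \left(K + t\right) + 6 = 6 + K + t$)
$E{\left(h,A \right)} = 5 + 2 h \left(1 + A\right)$ ($E{\left(h,A \right)} = 3 + \left(2 h \left(1 + A\right) - -2\right) = 3 + \left(2 h \left(1 + A\right) + 2\right) = 3 + \left(2 + 2 h \left(1 + A\right)\right) = 5 + 2 h \left(1 + A\right)$)
$60 E{\left(7,k{\left(s{\left(5 \right)},4 \right)} \right)} = 60 \left(5 + 2 \cdot 7 \left(1 + \left(6 + 4 + \left(-5 + 5\right)\right)\right)\right) = 60 \left(5 + 2 \cdot 7 \left(1 + \left(6 + 4 + 0\right)\right)\right) = 60 \left(5 + 2 \cdot 7 \left(1 + 10\right)\right) = 60 \left(5 + 2 \cdot 7 \cdot 11\right) = 60 \left(5 + 154\right) = 60 \cdot 159 = 9540$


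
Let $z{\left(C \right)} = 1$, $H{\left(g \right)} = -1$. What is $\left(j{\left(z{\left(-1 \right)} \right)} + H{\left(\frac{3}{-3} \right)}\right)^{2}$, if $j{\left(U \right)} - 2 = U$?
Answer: $4$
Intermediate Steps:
$j{\left(U \right)} = 2 + U$
$\left(j{\left(z{\left(-1 \right)} \right)} + H{\left(\frac{3}{-3} \right)}\right)^{2} = \left(\left(2 + 1\right) - 1\right)^{2} = \left(3 - 1\right)^{2} = 2^{2} = 4$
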